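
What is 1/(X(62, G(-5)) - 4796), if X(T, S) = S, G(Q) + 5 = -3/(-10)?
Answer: -10/48007 ≈ -0.00020830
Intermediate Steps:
G(Q) = -47/10 (G(Q) = -5 - 3/(-10) = -5 - 3*(-⅒) = -5 + 3/10 = -47/10)
1/(X(62, G(-5)) - 4796) = 1/(-47/10 - 4796) = 1/(-48007/10) = -10/48007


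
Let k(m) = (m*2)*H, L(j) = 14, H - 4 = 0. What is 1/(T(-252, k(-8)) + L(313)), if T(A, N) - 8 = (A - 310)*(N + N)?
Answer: 1/71958 ≈ 1.3897e-5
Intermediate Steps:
H = 4 (H = 4 + 0 = 4)
k(m) = 8*m (k(m) = (m*2)*4 = (2*m)*4 = 8*m)
T(A, N) = 8 + 2*N*(-310 + A) (T(A, N) = 8 + (A - 310)*(N + N) = 8 + (-310 + A)*(2*N) = 8 + 2*N*(-310 + A))
1/(T(-252, k(-8)) + L(313)) = 1/((8 - 4960*(-8) + 2*(-252)*(8*(-8))) + 14) = 1/((8 - 620*(-64) + 2*(-252)*(-64)) + 14) = 1/((8 + 39680 + 32256) + 14) = 1/(71944 + 14) = 1/71958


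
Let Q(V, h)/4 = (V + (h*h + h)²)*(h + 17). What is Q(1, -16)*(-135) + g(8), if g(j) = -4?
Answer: -31104544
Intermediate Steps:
Q(V, h) = 4*(17 + h)*(V + (h + h²)²) (Q(V, h) = 4*((V + (h*h + h)²)*(h + 17)) = 4*((V + (h² + h)²)*(17 + h)) = 4*((V + (h + h²)²)*(17 + h)) = 4*((17 + h)*(V + (h + h²)²)) = 4*(17 + h)*(V + (h + h²)²))
Q(1, -16)*(-135) + g(8) = (68*1 + 4*1*(-16) + 4*(-16)³*(1 - 16)² + 68*(-16)²*(1 - 16)²)*(-135) - 4 = (68 - 64 + 4*(-4096)*(-15)² + 68*256*(-15)²)*(-135) - 4 = (68 - 64 + 4*(-4096)*225 + 68*256*225)*(-135) - 4 = (68 - 64 - 3686400 + 3916800)*(-135) - 4 = 230404*(-135) - 4 = -31104540 - 4 = -31104544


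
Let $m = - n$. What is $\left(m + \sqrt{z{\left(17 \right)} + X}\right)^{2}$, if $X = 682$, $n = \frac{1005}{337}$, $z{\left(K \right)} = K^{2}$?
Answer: $\frac{111285524}{113569} - \frac{2010 \sqrt{971}}{337} \approx 794.04$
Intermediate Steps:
$n = \frac{1005}{337}$ ($n = 1005 \cdot \frac{1}{337} = \frac{1005}{337} \approx 2.9822$)
$m = - \frac{1005}{337}$ ($m = \left(-1\right) \frac{1005}{337} = - \frac{1005}{337} \approx -2.9822$)
$\left(m + \sqrt{z{\left(17 \right)} + X}\right)^{2} = \left(- \frac{1005}{337} + \sqrt{17^{2} + 682}\right)^{2} = \left(- \frac{1005}{337} + \sqrt{289 + 682}\right)^{2} = \left(- \frac{1005}{337} + \sqrt{971}\right)^{2}$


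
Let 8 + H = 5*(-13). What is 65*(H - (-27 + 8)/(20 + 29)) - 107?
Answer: -236513/49 ≈ -4826.8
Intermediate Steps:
H = -73 (H = -8 + 5*(-13) = -8 - 65 = -73)
65*(H - (-27 + 8)/(20 + 29)) - 107 = 65*(-73 - (-27 + 8)/(20 + 29)) - 107 = 65*(-73 - (-19)/49) - 107 = 65*(-73 - 1*(-19/49)) - 107 = 65*(-73 + 19/49) - 107 = 65*(-3558/49) - 107 = -231270/49 - 107 = -236513/49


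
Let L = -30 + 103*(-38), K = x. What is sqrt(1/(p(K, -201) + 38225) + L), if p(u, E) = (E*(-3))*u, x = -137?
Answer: I*sqrt(7770141476610)/44386 ≈ 62.801*I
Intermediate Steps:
K = -137
p(u, E) = -3*E*u (p(u, E) = (-3*E)*u = -3*E*u)
L = -3944 (L = -30 - 3914 = -3944)
sqrt(1/(p(K, -201) + 38225) + L) = sqrt(1/(-3*(-201)*(-137) + 38225) - 3944) = sqrt(1/(-82611 + 38225) - 3944) = sqrt(1/(-44386) - 3944) = sqrt(-1/44386 - 3944) = sqrt(-175058385/44386) = I*sqrt(7770141476610)/44386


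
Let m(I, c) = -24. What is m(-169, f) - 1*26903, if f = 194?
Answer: -26927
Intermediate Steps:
m(-169, f) - 1*26903 = -24 - 1*26903 = -24 - 26903 = -26927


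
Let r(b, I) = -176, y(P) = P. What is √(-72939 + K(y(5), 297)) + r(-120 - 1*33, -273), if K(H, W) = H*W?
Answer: -176 + I*√71454 ≈ -176.0 + 267.31*I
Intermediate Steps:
√(-72939 + K(y(5), 297)) + r(-120 - 1*33, -273) = √(-72939 + 5*297) - 176 = √(-72939 + 1485) - 176 = √(-71454) - 176 = I*√71454 - 176 = -176 + I*√71454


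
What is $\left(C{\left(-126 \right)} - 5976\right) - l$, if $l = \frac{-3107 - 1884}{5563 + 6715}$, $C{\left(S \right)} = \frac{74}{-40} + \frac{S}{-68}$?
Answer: $- \frac{1781801593}{298180} \approx -5975.6$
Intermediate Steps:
$C{\left(S \right)} = - \frac{37}{20} - \frac{S}{68}$ ($C{\left(S \right)} = 74 \left(- \frac{1}{40}\right) + S \left(- \frac{1}{68}\right) = - \frac{37}{20} - \frac{S}{68}$)
$l = - \frac{713}{1754}$ ($l = - \frac{4991}{12278} = \left(-4991\right) \frac{1}{12278} = - \frac{713}{1754} \approx -0.4065$)
$\left(C{\left(-126 \right)} - 5976\right) - l = \left(\left(- \frac{37}{20} - - \frac{63}{34}\right) - 5976\right) - - \frac{713}{1754} = \left(\left(- \frac{37}{20} + \frac{63}{34}\right) - 5976\right) + \frac{713}{1754} = \left(\frac{1}{340} - 5976\right) + \frac{713}{1754} = - \frac{2031839}{340} + \frac{713}{1754} = - \frac{1781801593}{298180}$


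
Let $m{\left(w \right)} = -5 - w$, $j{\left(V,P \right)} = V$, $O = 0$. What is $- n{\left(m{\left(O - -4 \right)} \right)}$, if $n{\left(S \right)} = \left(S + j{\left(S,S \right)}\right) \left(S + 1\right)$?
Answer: $-144$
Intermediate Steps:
$n{\left(S \right)} = 2 S \left(1 + S\right)$ ($n{\left(S \right)} = \left(S + S\right) \left(S + 1\right) = 2 S \left(1 + S\right)$)
$- n{\left(m{\left(O - -4 \right)} \right)} = - 2 \left(-5 - \left(0 - -4\right)\right) \left(1 - \left(5 + 4\right)\right) = - 2 \left(-5 - \left(0 + 4\right)\right) \left(1 - 9\right) = - 2 \left(-5 - 4\right) \left(1 - 9\right) = - 2 \left(-9\right) \left(1 - 9\right) = - 2 \left(-9\right) \left(-8\right) = \left(-1\right) 144 = -144$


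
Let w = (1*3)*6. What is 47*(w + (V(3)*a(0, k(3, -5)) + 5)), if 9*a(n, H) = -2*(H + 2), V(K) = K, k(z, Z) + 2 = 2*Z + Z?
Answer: 1551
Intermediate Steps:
k(z, Z) = -2 + 3*Z (k(z, Z) = -2 + (2*Z + Z) = -2 + 3*Z)
a(n, H) = -4/9 - 2*H/9 (a(n, H) = (-2*(H + 2))/9 = (-2*(2 + H))/9 = (-4 - 2*H)/9 = -4/9 - 2*H/9)
w = 18 (w = 3*6 = 18)
47*(w + (V(3)*a(0, k(3, -5)) + 5)) = 47*(18 + (3*(-4/9 - 2*(-2 + 3*(-5))/9) + 5)) = 47*(18 + (3*(-4/9 - 2*(-2 - 15)/9) + 5)) = 47*(18 + (3*(-4/9 - 2/9*(-17)) + 5)) = 47*(18 + (3*(-4/9 + 34/9) + 5)) = 47*(18 + (3*(10/3) + 5)) = 47*(18 + (10 + 5)) = 47*(18 + 15) = 47*33 = 1551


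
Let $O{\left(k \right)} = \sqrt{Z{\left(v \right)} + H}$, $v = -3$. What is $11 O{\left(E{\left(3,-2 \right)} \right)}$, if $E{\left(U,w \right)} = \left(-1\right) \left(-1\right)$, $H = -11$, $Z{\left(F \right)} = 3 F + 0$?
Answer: $22 i \sqrt{5} \approx 49.193 i$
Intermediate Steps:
$Z{\left(F \right)} = 3 F$
$E{\left(U,w \right)} = 1$
$O{\left(k \right)} = 2 i \sqrt{5}$ ($O{\left(k \right)} = \sqrt{3 \left(-3\right) - 11} = \sqrt{-9 - 11} = \sqrt{-20} = 2 i \sqrt{5}$)
$11 O{\left(E{\left(3,-2 \right)} \right)} = 11 \cdot 2 i \sqrt{5} = 22 i \sqrt{5}$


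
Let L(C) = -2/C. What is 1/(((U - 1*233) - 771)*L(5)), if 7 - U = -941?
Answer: 5/112 ≈ 0.044643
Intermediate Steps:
U = 948 (U = 7 - 1*(-941) = 7 + 941 = 948)
1/(((U - 1*233) - 771)*L(5)) = 1/(((948 - 1*233) - 771)*(-2/5)) = 1/(((948 - 233) - 771)*(-2*1/5)) = 1/((715 - 771)*(-2/5)) = 1/(-56*(-2/5)) = 1/(112/5) = 5/112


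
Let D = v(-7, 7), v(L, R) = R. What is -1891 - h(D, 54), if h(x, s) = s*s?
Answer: -4807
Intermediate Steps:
D = 7
h(x, s) = s**2
-1891 - h(D, 54) = -1891 - 1*54**2 = -1891 - 1*2916 = -1891 - 2916 = -4807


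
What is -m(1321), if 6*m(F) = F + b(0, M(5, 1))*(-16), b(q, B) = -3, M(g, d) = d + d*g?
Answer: -1369/6 ≈ -228.17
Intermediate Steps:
m(F) = 8 + F/6 (m(F) = (F - 3*(-16))/6 = (F + 48)/6 = (48 + F)/6 = 8 + F/6)
-m(1321) = -(8 + (⅙)*1321) = -(8 + 1321/6) = -1*1369/6 = -1369/6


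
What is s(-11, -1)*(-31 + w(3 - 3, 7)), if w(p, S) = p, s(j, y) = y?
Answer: 31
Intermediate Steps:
s(-11, -1)*(-31 + w(3 - 3, 7)) = -(-31 + (3 - 3)) = -(-31 + 0) = -1*(-31) = 31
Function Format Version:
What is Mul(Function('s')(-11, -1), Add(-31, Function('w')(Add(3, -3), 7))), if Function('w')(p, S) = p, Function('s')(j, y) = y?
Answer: 31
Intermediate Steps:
Mul(Function('s')(-11, -1), Add(-31, Function('w')(Add(3, -3), 7))) = Mul(-1, Add(-31, Add(3, -3))) = Mul(-1, Add(-31, 0)) = Mul(-1, -31) = 31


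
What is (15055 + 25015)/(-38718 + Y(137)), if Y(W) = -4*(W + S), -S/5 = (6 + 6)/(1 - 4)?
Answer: -20035/19673 ≈ -1.0184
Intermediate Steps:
S = 20 (S = -5*(6 + 6)/(1 - 4) = -60/(-3) = -60*(-1)/3 = -5*(-4) = 20)
Y(W) = -80 - 4*W (Y(W) = -4*(W + 20) = -4*(20 + W) = -80 - 4*W)
(15055 + 25015)/(-38718 + Y(137)) = (15055 + 25015)/(-38718 + (-80 - 4*137)) = 40070/(-38718 + (-80 - 548)) = 40070/(-38718 - 628) = 40070/(-39346) = 40070*(-1/39346) = -20035/19673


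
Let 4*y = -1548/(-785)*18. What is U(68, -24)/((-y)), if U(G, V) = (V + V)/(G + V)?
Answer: 1570/12771 ≈ 0.12293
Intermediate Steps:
U(G, V) = 2*V/(G + V) (U(G, V) = (2*V)/(G + V) = 2*V/(G + V))
y = 6966/785 (y = (-1548/(-785)*18)/4 = (-1548*(-1/785)*18)/4 = ((1548/785)*18)/4 = (¼)*(27864/785) = 6966/785 ≈ 8.8739)
U(68, -24)/((-y)) = (2*(-24)/(68 - 24))/((-1*6966/785)) = (2*(-24)/44)/(-6966/785) = (2*(-24)*(1/44))*(-785/6966) = -12/11*(-785/6966) = 1570/12771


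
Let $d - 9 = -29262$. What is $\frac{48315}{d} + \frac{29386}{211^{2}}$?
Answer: $- \frac{430467819}{434124271} \approx -0.99158$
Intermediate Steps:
$d = -29253$ ($d = 9 - 29262 = -29253$)
$\frac{48315}{d} + \frac{29386}{211^{2}} = \frac{48315}{-29253} + \frac{29386}{211^{2}} = 48315 \left(- \frac{1}{29253}\right) + \frac{29386}{44521} = - \frac{16105}{9751} + 29386 \cdot \frac{1}{44521} = - \frac{16105}{9751} + \frac{29386}{44521} = - \frac{430467819}{434124271}$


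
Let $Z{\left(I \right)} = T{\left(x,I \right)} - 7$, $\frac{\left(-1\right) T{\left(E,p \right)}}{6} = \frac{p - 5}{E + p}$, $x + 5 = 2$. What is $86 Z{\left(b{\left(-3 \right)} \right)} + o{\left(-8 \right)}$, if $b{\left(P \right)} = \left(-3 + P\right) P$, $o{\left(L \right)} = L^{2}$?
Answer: $- \frac{4926}{5} \approx -985.2$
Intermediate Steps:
$x = -3$ ($x = -5 + 2 = -3$)
$T{\left(E,p \right)} = - \frac{6 \left(-5 + p\right)}{E + p}$ ($T{\left(E,p \right)} = - 6 \frac{p - 5}{E + p} = - 6 \frac{-5 + p}{E + p} = - \frac{6 \left(-5 + p\right)}{E + p}$)
$b{\left(P \right)} = P \left(-3 + P\right)$
$Z{\left(I \right)} = -7 + \frac{6 \left(5 - I\right)}{-3 + I}$ ($Z{\left(I \right)} = \frac{6 \left(5 - I\right)}{-3 + I} - 7 = -7 + \frac{6 \left(5 - I\right)}{-3 + I}$)
$86 Z{\left(b{\left(-3 \right)} \right)} + o{\left(-8 \right)} = 86 \frac{51 - 13 \left(- 3 \left(-3 - 3\right)\right)}{-3 - 3 \left(-3 - 3\right)} + \left(-8\right)^{2} = 86 \frac{51 - 13 \left(\left(-3\right) \left(-6\right)\right)}{-3 - -18} + 64 = 86 \frac{51 - 234}{-3 + 18} + 64 = 86 \frac{51 - 234}{15} + 64 = 86 \cdot \frac{1}{15} \left(-183\right) + 64 = 86 \left(- \frac{61}{5}\right) + 64 = - \frac{5246}{5} + 64 = - \frac{4926}{5}$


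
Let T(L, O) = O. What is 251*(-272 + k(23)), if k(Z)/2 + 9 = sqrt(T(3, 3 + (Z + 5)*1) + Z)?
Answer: -72790 + 1506*sqrt(6) ≈ -69101.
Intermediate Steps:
k(Z) = -18 + 2*sqrt(8 + 2*Z) (k(Z) = -18 + 2*sqrt((3 + (Z + 5)*1) + Z) = -18 + 2*sqrt((3 + (5 + Z)*1) + Z) = -18 + 2*sqrt((3 + (5 + Z)) + Z) = -18 + 2*sqrt((8 + Z) + Z) = -18 + 2*sqrt(8 + 2*Z))
251*(-272 + k(23)) = 251*(-272 + (-18 + 2*sqrt(8 + 2*23))) = 251*(-272 + (-18 + 2*sqrt(8 + 46))) = 251*(-272 + (-18 + 2*sqrt(54))) = 251*(-272 + (-18 + 2*(3*sqrt(6)))) = 251*(-272 + (-18 + 6*sqrt(6))) = 251*(-290 + 6*sqrt(6)) = -72790 + 1506*sqrt(6)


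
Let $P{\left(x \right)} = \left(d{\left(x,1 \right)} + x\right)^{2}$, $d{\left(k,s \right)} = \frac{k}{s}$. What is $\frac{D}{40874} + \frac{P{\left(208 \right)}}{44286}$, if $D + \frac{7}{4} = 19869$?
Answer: $\frac{15906663955}{3620291928} \approx 4.3938$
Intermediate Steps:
$D = \frac{79469}{4}$ ($D = - \frac{7}{4} + 19869 = \frac{79469}{4} \approx 19867.0$)
$P{\left(x \right)} = 4 x^{2}$ ($P{\left(x \right)} = \left(\frac{x}{1} + x\right)^{2} = \left(x 1 + x\right)^{2} = \left(x + x\right)^{2} = \left(2 x\right)^{2} = 4 x^{2}$)
$\frac{D}{40874} + \frac{P{\left(208 \right)}}{44286} = \frac{79469}{4 \cdot 40874} + \frac{4 \cdot 208^{2}}{44286} = \frac{79469}{4} \cdot \frac{1}{40874} + 4 \cdot 43264 \cdot \frac{1}{44286} = \frac{79469}{163496} + 173056 \cdot \frac{1}{44286} = \frac{79469}{163496} + \frac{86528}{22143} = \frac{15906663955}{3620291928}$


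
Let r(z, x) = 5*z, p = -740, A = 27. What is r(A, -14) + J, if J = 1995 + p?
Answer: 1390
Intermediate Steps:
J = 1255 (J = 1995 - 740 = 1255)
r(A, -14) + J = 5*27 + 1255 = 135 + 1255 = 1390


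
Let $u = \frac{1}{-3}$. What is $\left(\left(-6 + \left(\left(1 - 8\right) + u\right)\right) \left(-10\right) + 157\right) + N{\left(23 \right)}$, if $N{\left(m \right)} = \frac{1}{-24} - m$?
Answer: $\frac{6415}{24} \approx 267.29$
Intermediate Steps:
$N{\left(m \right)} = - \frac{1}{24} - m$
$u = - \frac{1}{3} \approx -0.33333$
$\left(\left(-6 + \left(\left(1 - 8\right) + u\right)\right) \left(-10\right) + 157\right) + N{\left(23 \right)} = \left(\left(-6 + \left(\left(1 - 8\right) - \frac{1}{3}\right)\right) \left(-10\right) + 157\right) - \frac{553}{24} = \left(\left(-6 - \frac{22}{3}\right) \left(-10\right) + 157\right) - \frac{553}{24} = \left(\left(- \frac{40}{3}\right) \left(-10\right) + 157\right) - \frac{553}{24} = \left(\frac{400}{3} + 157\right) - \frac{553}{24} = \frac{871}{3} - \frac{553}{24} = \frac{6415}{24}$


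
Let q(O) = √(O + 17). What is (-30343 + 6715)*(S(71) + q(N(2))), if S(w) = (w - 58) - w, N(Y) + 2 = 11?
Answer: 1370424 - 23628*√26 ≈ 1.2499e+6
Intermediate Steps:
N(Y) = 9 (N(Y) = -2 + 11 = 9)
S(w) = -58 (S(w) = (-58 + w) - w = -58)
q(O) = √(17 + O)
(-30343 + 6715)*(S(71) + q(N(2))) = (-30343 + 6715)*(-58 + √(17 + 9)) = -23628*(-58 + √26) = 1370424 - 23628*√26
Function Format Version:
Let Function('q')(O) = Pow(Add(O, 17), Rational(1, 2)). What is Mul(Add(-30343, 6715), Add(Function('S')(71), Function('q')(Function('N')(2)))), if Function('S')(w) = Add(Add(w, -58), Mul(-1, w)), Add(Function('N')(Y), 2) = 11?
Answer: Add(1370424, Mul(-23628, Pow(26, Rational(1, 2)))) ≈ 1.2499e+6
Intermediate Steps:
Function('N')(Y) = 9 (Function('N')(Y) = Add(-2, 11) = 9)
Function('S')(w) = -58 (Function('S')(w) = Add(Add(-58, w), Mul(-1, w)) = -58)
Function('q')(O) = Pow(Add(17, O), Rational(1, 2))
Mul(Add(-30343, 6715), Add(Function('S')(71), Function('q')(Function('N')(2)))) = Mul(Add(-30343, 6715), Add(-58, Pow(Add(17, 9), Rational(1, 2)))) = Mul(-23628, Add(-58, Pow(26, Rational(1, 2)))) = Add(1370424, Mul(-23628, Pow(26, Rational(1, 2))))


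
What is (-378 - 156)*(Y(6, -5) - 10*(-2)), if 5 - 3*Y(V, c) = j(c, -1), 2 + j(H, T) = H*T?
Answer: -11036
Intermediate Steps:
j(H, T) = -2 + H*T
Y(V, c) = 7/3 + c/3 (Y(V, c) = 5/3 - (-2 + c*(-1))/3 = 5/3 - (-2 - c)/3 = 5/3 + (⅔ + c/3) = 7/3 + c/3)
(-378 - 156)*(Y(6, -5) - 10*(-2)) = (-378 - 156)*((7/3 + (⅓)*(-5)) - 10*(-2)) = -534*((7/3 - 5/3) + 20) = -534*(⅔ + 20) = -534*62/3 = -11036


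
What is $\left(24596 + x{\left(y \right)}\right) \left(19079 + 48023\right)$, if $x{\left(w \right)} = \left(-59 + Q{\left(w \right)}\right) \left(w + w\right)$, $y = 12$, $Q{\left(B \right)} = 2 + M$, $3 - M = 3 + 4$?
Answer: $1552203464$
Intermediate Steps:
$M = -4$ ($M = 3 - \left(3 + 4\right) = 3 - 7 = -4$)
$Q{\left(B \right)} = -2$ ($Q{\left(B \right)} = 2 - 4 = -2$)
$x{\left(w \right)} = - 122 w$ ($x{\left(w \right)} = \left(-59 - 2\right) \left(w + w\right) = - 61 \cdot 2 w = - 122 w$)
$\left(24596 + x{\left(y \right)}\right) \left(19079 + 48023\right) = \left(24596 - 1464\right) \left(19079 + 48023\right) = \left(24596 - 1464\right) 67102 = 23132 \cdot 67102 = 1552203464$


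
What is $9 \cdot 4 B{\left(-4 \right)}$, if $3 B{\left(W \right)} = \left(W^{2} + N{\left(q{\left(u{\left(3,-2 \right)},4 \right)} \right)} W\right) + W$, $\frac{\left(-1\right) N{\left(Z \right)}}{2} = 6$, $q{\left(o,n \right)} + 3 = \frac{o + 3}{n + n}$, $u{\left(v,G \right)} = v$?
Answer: $720$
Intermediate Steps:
$q{\left(o,n \right)} = -3 + \frac{3 + o}{2 n}$ ($q{\left(o,n \right)} = -3 + \frac{o + 3}{n + n} = -3 + \frac{3 + o}{2 n}$)
$N{\left(Z \right)} = -12$ ($N{\left(Z \right)} = \left(-2\right) 6 = -12$)
$B{\left(W \right)} = - \frac{11 W}{3} + \frac{W^{2}}{3}$ ($B{\left(W \right)} = \frac{\left(W^{2} - 12 W\right) + W}{3} = \frac{W^{2} - 11 W}{3} = - \frac{11 W}{3} + \frac{W^{2}}{3}$)
$9 \cdot 4 B{\left(-4 \right)} = 9 \cdot 4 \cdot \frac{1}{3} \left(-4\right) \left(-11 - 4\right) = 36 \cdot \frac{1}{3} \left(-4\right) \left(-15\right) = 36 \cdot 20 = 720$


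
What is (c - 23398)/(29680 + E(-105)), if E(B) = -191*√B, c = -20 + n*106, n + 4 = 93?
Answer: -11858432/25278083 - 2670944*I*√105/884732905 ≈ -0.46912 - 0.030935*I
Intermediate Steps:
n = 89 (n = -4 + 93 = 89)
c = 9414 (c = -20 + 89*106 = -20 + 9434 = 9414)
(c - 23398)/(29680 + E(-105)) = (9414 - 23398)/(29680 - 191*I*√105) = -13984/(29680 - 191*I*√105)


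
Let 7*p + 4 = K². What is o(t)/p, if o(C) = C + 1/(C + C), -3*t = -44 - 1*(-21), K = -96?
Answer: 1067/181608 ≈ 0.0058753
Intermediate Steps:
t = 23/3 (t = -(-44 - 1*(-21))/3 = -(-44 + 21)/3 = -⅓*(-23) = 23/3 ≈ 7.6667)
p = 1316 (p = -4/7 + (⅐)*(-96)² = -4/7 + (⅐)*9216 = -4/7 + 9216/7 = 1316)
o(C) = C + 1/(2*C)
o(t)/p = (23/3 + 1/(2*(23/3)))/1316 = (23/3 + (½)*(3/23))*(1/1316) = (23/3 + 3/46)*(1/1316) = (1067/138)*(1/1316) = 1067/181608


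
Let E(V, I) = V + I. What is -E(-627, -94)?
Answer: 721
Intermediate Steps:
E(V, I) = I + V
-E(-627, -94) = -(-94 - 627) = -1*(-721) = 721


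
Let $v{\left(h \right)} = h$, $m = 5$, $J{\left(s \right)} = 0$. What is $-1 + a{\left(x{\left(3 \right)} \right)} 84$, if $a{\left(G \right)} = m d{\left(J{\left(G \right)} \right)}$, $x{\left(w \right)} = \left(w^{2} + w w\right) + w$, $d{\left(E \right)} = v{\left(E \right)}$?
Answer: $-1$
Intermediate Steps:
$d{\left(E \right)} = E$
$x{\left(w \right)} = w + 2 w^{2}$ ($x{\left(w \right)} = \left(w^{2} + w^{2}\right) + w = 2 w^{2} + w = w + 2 w^{2}$)
$a{\left(G \right)} = 0$ ($a{\left(G \right)} = 5 \cdot 0 = 0$)
$-1 + a{\left(x{\left(3 \right)} \right)} 84 = -1 + 0 \cdot 84 = -1 + 0 = -1$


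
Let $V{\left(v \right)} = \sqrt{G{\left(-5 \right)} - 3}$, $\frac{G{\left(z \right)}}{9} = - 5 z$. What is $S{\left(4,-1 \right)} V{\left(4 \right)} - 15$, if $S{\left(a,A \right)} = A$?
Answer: $-15 - \sqrt{222} \approx -29.9$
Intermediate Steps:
$G{\left(z \right)} = - 45 z$ ($G{\left(z \right)} = 9 \left(- 5 z\right) = - 45 z$)
$V{\left(v \right)} = \sqrt{222}$ ($V{\left(v \right)} = \sqrt{\left(-45\right) \left(-5\right) - 3} = \sqrt{225 - 3} = \sqrt{222}$)
$S{\left(4,-1 \right)} V{\left(4 \right)} - 15 = - \sqrt{222} - 15 = -15 - \sqrt{222}$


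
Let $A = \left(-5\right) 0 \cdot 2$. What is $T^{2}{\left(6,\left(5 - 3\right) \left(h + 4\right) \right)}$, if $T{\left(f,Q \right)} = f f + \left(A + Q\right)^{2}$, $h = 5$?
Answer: $129600$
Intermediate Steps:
$A = 0$ ($A = 0 \cdot 2 = 0$)
$T{\left(f,Q \right)} = Q^{2} + f^{2}$ ($T{\left(f,Q \right)} = f f + \left(0 + Q\right)^{2} = f^{2} + Q^{2} = Q^{2} + f^{2}$)
$T^{2}{\left(6,\left(5 - 3\right) \left(h + 4\right) \right)} = \left(\left(\left(5 - 3\right) \left(5 + 4\right)\right)^{2} + 6^{2}\right)^{2} = \left(\left(2 \cdot 9\right)^{2} + 36\right)^{2} = \left(18^{2} + 36\right)^{2} = \left(324 + 36\right)^{2} = 360^{2} = 129600$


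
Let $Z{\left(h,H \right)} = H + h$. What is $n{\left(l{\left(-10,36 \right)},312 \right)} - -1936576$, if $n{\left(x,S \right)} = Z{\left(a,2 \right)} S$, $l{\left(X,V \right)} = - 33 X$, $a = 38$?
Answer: $1949056$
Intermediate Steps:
$n{\left(x,S \right)} = 40 S$ ($n{\left(x,S \right)} = \left(2 + 38\right) S = 40 S$)
$n{\left(l{\left(-10,36 \right)},312 \right)} - -1936576 = 40 \cdot 312 - -1936576 = 12480 + 1936576 = 1949056$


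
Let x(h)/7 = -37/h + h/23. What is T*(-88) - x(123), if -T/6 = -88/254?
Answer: -78416470/359283 ≈ -218.26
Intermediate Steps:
T = 264/127 (T = -(-528)/254 = -6*(-44/127) = 264/127 ≈ 2.0787)
x(h) = -259/h + 7*h/23 (x(h) = 7*(-37/h + h/23) = -259/h + 7*h/23)
T*(-88) - x(123) = (264/127)*(-88) - (-259/123 + (7/23)*123) = -23232/127 - (-259*1/123 + 861/23) = -23232/127 - (-259/123 + 861/23) = -23232/127 - 1*99946/2829 = -23232/127 - 99946/2829 = -78416470/359283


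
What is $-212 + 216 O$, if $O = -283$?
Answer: $-61340$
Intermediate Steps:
$-212 + 216 O = -212 + 216 \left(-283\right) = -212 - 61128 = -61340$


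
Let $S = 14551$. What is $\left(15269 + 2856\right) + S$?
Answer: $32676$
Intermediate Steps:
$\left(15269 + 2856\right) + S = \left(15269 + 2856\right) + 14551 = 18125 + 14551 = 32676$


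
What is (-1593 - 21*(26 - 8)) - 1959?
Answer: -3930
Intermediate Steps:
(-1593 - 21*(26 - 8)) - 1959 = (-1593 - 21*18) - 1959 = (-1593 - 378) - 1959 = -1971 - 1959 = -3930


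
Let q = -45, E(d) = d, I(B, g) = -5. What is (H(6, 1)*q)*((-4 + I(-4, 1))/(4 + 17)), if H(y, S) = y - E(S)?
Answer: 675/7 ≈ 96.429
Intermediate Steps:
H(y, S) = y - S
(H(6, 1)*q)*((-4 + I(-4, 1))/(4 + 17)) = ((6 - 1*1)*(-45))*((-4 - 5)/(4 + 17)) = ((6 - 1)*(-45))*(-9/21) = (5*(-45))*(-9*1/21) = -225*(-3/7) = 675/7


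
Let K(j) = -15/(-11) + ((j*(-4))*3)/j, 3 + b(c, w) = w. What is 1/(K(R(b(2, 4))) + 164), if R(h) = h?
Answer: 11/1687 ≈ 0.0065205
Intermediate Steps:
b(c, w) = -3 + w
K(j) = -117/11 (K(j) = -15*(-1/11) + (-4*j*3)/j = 15/11 + (-12*j)/j = 15/11 - 12 = -117/11)
1/(K(R(b(2, 4))) + 164) = 1/(-117/11 + 164) = 1/(1687/11) = 11/1687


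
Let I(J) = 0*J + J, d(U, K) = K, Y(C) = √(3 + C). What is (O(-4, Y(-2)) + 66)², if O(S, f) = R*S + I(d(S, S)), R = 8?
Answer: 900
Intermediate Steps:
I(J) = J (I(J) = 0 + J = J)
O(S, f) = 9*S (O(S, f) = 8*S + S = 9*S)
(O(-4, Y(-2)) + 66)² = (9*(-4) + 66)² = (-36 + 66)² = 30² = 900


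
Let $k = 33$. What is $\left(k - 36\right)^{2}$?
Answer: $9$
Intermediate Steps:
$\left(k - 36\right)^{2} = \left(33 - 36\right)^{2} = \left(-3\right)^{2} = 9$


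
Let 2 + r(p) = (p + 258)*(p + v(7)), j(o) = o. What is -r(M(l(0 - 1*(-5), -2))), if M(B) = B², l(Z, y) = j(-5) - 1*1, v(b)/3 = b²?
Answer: -53800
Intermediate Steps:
v(b) = 3*b²
l(Z, y) = -6 (l(Z, y) = -5 - 1*1 = -5 - 1 = -6)
r(p) = -2 + (147 + p)*(258 + p) (r(p) = -2 + (p + 258)*(p + 3*7²) = -2 + (258 + p)*(p + 3*49) = -2 + (258 + p)*(p + 147) = -2 + (258 + p)*(147 + p) = -2 + (147 + p)*(258 + p))
-r(M(l(0 - 1*(-5), -2))) = -(37924 + ((-6)²)² + 405*(-6)²) = -(37924 + 36² + 405*36) = -(37924 + 1296 + 14580) = -1*53800 = -53800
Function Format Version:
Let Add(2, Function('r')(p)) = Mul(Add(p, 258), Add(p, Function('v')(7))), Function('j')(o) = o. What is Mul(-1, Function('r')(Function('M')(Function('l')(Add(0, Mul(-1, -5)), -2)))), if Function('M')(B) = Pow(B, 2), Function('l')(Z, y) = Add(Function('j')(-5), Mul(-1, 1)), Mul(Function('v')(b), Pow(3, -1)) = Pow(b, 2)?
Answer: -53800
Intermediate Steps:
Function('v')(b) = Mul(3, Pow(b, 2))
Function('l')(Z, y) = -6 (Function('l')(Z, y) = Add(-5, Mul(-1, 1)) = Add(-5, -1) = -6)
Function('r')(p) = Add(-2, Mul(Add(147, p), Add(258, p))) (Function('r')(p) = Add(-2, Mul(Add(p, 258), Add(p, Mul(3, Pow(7, 2))))) = Add(-2, Mul(Add(258, p), Add(p, Mul(3, 49)))) = Add(-2, Mul(Add(258, p), Add(p, 147))) = Add(-2, Mul(Add(258, p), Add(147, p))) = Add(-2, Mul(Add(147, p), Add(258, p))))
Mul(-1, Function('r')(Function('M')(Function('l')(Add(0, Mul(-1, -5)), -2)))) = Mul(-1, Add(37924, Pow(Pow(-6, 2), 2), Mul(405, Pow(-6, 2)))) = Mul(-1, Add(37924, Pow(36, 2), Mul(405, 36))) = Mul(-1, Add(37924, 1296, 14580)) = Mul(-1, 53800) = -53800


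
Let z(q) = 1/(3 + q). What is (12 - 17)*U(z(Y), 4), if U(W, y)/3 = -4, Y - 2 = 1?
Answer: 60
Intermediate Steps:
Y = 3 (Y = 2 + 1 = 3)
U(W, y) = -12 (U(W, y) = 3*(-4) = -12)
(12 - 17)*U(z(Y), 4) = (12 - 17)*(-12) = -5*(-12) = 60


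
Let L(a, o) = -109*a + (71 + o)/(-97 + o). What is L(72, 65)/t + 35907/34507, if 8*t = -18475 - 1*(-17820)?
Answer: 2191179811/22602085 ≈ 96.946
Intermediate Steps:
L(a, o) = -109*a + (71 + o)/(-97 + o)
t = -655/8 (t = (-18475 - 1*(-17820))/8 = (-18475 + 17820)/8 = (⅛)*(-655) = -655/8 ≈ -81.875)
L(72, 65)/t + 35907/34507 = ((71 + 65 + 10573*72 - 109*72*65)/(-97 + 65))/(-655/8) + 35907/34507 = ((71 + 65 + 761256 - 510120)/(-32))*(-8/655) + 35907*(1/34507) = -1/32*251272*(-8/655) + 35907/34507 = -31409/4*(-8/655) + 35907/34507 = 62818/655 + 35907/34507 = 2191179811/22602085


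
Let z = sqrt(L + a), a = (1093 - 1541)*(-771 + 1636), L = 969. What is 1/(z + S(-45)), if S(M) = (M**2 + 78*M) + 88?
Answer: -127/212560 - I*sqrt(386551)/2338160 ≈ -0.00059748 - 0.00026591*I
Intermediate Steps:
a = -387520 (a = -448*865 = -387520)
S(M) = 88 + M**2 + 78*M
z = I*sqrt(386551) (z = sqrt(969 - 387520) = sqrt(-386551) = I*sqrt(386551) ≈ 621.73*I)
1/(z + S(-45)) = 1/(I*sqrt(386551) + (88 + (-45)**2 + 78*(-45))) = 1/(I*sqrt(386551) + (88 + 2025 - 3510)) = 1/(I*sqrt(386551) - 1397) = 1/(-1397 + I*sqrt(386551))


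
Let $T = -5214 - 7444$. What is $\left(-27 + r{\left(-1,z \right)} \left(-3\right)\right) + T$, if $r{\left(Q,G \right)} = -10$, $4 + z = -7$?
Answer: $-12655$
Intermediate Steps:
$z = -11$ ($z = -4 - 7 = -11$)
$T = -12658$ ($T = -5214 - 7444 = -12658$)
$\left(-27 + r{\left(-1,z \right)} \left(-3\right)\right) + T = \left(-27 - -30\right) - 12658 = \left(-27 + 30\right) - 12658 = 3 - 12658 = -12655$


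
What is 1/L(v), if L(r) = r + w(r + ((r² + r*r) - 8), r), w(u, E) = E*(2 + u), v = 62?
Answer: 1/480190 ≈ 2.0825e-6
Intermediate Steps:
L(r) = r + r*(-6 + r + 2*r²) (L(r) = r + r*(2 + (r + ((r² + r*r) - 8))) = r + r*(2 + (r + ((r² + r²) - 8))) = r + r*(2 + (r + (2*r² - 8))) = r + r*(2 + (r + (-8 + 2*r²))) = r + r*(2 + (-8 + r + 2*r²)) = r + r*(-6 + r + 2*r²))
1/L(v) = 1/(62*(-5 + 62 + 2*62²)) = 1/(62*(-5 + 62 + 2*3844)) = 1/(62*(-5 + 62 + 7688)) = 1/(62*7745) = 1/480190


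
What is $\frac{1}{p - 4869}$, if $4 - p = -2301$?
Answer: $- \frac{1}{2564} \approx -0.00039002$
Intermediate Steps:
$p = 2305$ ($p = 4 - -2301 = 4 + 2301 = 2305$)
$\frac{1}{p - 4869} = \frac{1}{2305 - 4869} = \frac{1}{-2564} = - \frac{1}{2564}$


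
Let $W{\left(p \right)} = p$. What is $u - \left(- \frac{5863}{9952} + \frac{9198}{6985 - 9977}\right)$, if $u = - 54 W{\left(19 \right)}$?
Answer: $- \frac{1902593087}{1861024} \approx -1022.3$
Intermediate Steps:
$u = -1026$ ($u = \left(-54\right) 19 = -1026$)
$u - \left(- \frac{5863}{9952} + \frac{9198}{6985 - 9977}\right) = -1026 - \left(- \frac{5863}{9952} + \frac{9198}{6985 - 9977}\right) = -1026 + \left(- \frac{9198}{-2992} + 5863 \cdot \frac{1}{9952}\right) = -1026 + \left(\left(-9198\right) \left(- \frac{1}{2992}\right) + \frac{5863}{9952}\right) = -1026 + \left(\frac{4599}{1496} + \frac{5863}{9952}\right) = -1026 + \frac{6817537}{1861024} = - \frac{1902593087}{1861024}$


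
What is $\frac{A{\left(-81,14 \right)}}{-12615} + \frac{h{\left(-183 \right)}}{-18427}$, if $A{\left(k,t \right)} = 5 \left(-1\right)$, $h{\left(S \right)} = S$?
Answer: $\frac{480136}{46491321} \approx 0.010327$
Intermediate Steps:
$A{\left(k,t \right)} = -5$
$\frac{A{\left(-81,14 \right)}}{-12615} + \frac{h{\left(-183 \right)}}{-18427} = - \frac{5}{-12615} - \frac{183}{-18427} = \left(-5\right) \left(- \frac{1}{12615}\right) - - \frac{183}{18427} = \frac{1}{2523} + \frac{183}{18427} = \frac{480136}{46491321}$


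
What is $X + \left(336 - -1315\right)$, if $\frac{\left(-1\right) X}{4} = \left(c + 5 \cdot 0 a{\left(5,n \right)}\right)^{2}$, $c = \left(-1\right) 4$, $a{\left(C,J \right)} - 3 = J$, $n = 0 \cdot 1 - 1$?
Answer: $1587$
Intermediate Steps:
$n = -1$ ($n = 0 - 1 = -1$)
$a{\left(C,J \right)} = 3 + J$
$c = -4$
$X = -64$ ($X = - 4 \left(-4 + 5 \cdot 0 \left(3 - 1\right)\right)^{2} = - 4 \left(-4 + 5 \cdot 0 \cdot 2\right)^{2} = - 4 \left(-4 + 5 \cdot 0\right)^{2} = - 4 \left(-4 + 0\right)^{2} = - 4 \left(-4\right)^{2} = \left(-4\right) 16 = -64$)
$X + \left(336 - -1315\right) = -64 + \left(336 - -1315\right) = -64 + \left(336 + 1315\right) = -64 + 1651 = 1587$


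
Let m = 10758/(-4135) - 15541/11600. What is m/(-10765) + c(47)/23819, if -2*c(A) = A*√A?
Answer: 37810967/103270798000 - 47*√47/47638 ≈ -0.0063977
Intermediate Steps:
c(A) = -A^(3/2)/2 (c(A) = -A*√A/2 = -A^(3/2)/2)
m = -37810967/9593200 (m = 10758*(-1/4135) - 15541*1/11600 = -10758/4135 - 15541/11600 = -37810967/9593200 ≈ -3.9414)
m/(-10765) + c(47)/23819 = -37810967/9593200/(-10765) - 47*√47/2/23819 = -37810967/9593200*(-1/10765) - 47*√47/2*(1/23819) = 37810967/103270798000 - 47*√47/2*(1/23819) = 37810967/103270798000 - 47*√47/47638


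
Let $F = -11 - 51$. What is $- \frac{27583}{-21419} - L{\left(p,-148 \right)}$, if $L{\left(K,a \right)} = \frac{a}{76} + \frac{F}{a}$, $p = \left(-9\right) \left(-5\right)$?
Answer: $\frac{84811129}{30115114} \approx 2.8162$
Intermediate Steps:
$F = -62$
$p = 45$
$L{\left(K,a \right)} = - \frac{62}{a} + \frac{a}{76}$ ($L{\left(K,a \right)} = \frac{a}{76} - \frac{62}{a} = - \frac{62}{a} + \frac{a}{76}$)
$- \frac{27583}{-21419} - L{\left(p,-148 \right)} = - \frac{27583}{-21419} - \left(- \frac{62}{-148} + \frac{1}{76} \left(-148\right)\right) = \left(-27583\right) \left(- \frac{1}{21419}\right) - \left(\left(-62\right) \left(- \frac{1}{148}\right) - \frac{37}{19}\right) = \frac{27583}{21419} - \left(\frac{31}{74} - \frac{37}{19}\right) = \frac{27583}{21419} - - \frac{2149}{1406} = \frac{27583}{21419} + \frac{2149}{1406} = \frac{84811129}{30115114}$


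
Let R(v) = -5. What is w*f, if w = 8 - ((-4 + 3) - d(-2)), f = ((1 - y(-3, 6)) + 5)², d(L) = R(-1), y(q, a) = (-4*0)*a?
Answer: 144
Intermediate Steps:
y(q, a) = 0 (y(q, a) = 0*a = 0)
d(L) = -5
f = 36 (f = ((1 - 1*0) + 5)² = ((1 + 0) + 5)² = (1 + 5)² = 6² = 36)
w = 4 (w = 8 - ((-4 + 3) - 1*(-5)) = 8 - (-1 + 5) = 8 - 1*4 = 8 - 4 = 4)
w*f = 4*36 = 144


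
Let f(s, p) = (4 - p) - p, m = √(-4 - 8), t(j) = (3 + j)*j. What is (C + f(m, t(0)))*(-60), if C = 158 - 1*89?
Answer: -4380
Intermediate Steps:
t(j) = j*(3 + j)
m = 2*I*√3 (m = √(-12) = 2*I*√3 ≈ 3.4641*I)
C = 69 (C = 158 - 89 = 69)
f(s, p) = 4 - 2*p
(C + f(m, t(0)))*(-60) = (69 + (4 - 0*(3 + 0)))*(-60) = (69 + (4 - 0*3))*(-60) = (69 + (4 - 2*0))*(-60) = (69 + (4 + 0))*(-60) = (69 + 4)*(-60) = 73*(-60) = -4380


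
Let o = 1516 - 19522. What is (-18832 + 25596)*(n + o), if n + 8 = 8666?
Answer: -63229872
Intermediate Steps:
n = 8658 (n = -8 + 8666 = 8658)
o = -18006
(-18832 + 25596)*(n + o) = (-18832 + 25596)*(8658 - 18006) = 6764*(-9348) = -63229872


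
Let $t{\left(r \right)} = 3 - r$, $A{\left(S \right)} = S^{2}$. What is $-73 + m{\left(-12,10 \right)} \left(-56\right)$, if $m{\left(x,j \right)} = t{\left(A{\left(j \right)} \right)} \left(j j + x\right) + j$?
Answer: $477383$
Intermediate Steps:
$m{\left(x,j \right)} = j + \left(3 - j^{2}\right) \left(x + j^{2}\right)$ ($m{\left(x,j \right)} = \left(3 - j^{2}\right) \left(j j + x\right) + j = \left(3 - j^{2}\right) \left(j^{2} + x\right) + j = \left(3 - j^{2}\right) \left(x + j^{2}\right) + j = j + \left(3 - j^{2}\right) \left(x + j^{2}\right)$)
$-73 + m{\left(-12,10 \right)} \left(-56\right) = -73 + \left(10 + 10^{2} \left(3 - 10^{2}\right) - - 12 \left(-3 + 10^{2}\right)\right) \left(-56\right) = -73 + \left(10 + 100 \left(3 - 100\right) - - 12 \left(-3 + 100\right)\right) \left(-56\right) = -73 + \left(10 + 100 \left(3 - 100\right) - \left(-12\right) 97\right) \left(-56\right) = -73 + \left(10 + 100 \left(-97\right) + 1164\right) \left(-56\right) = -73 + \left(10 - 9700 + 1164\right) \left(-56\right) = -73 - -477456 = -73 + 477456 = 477383$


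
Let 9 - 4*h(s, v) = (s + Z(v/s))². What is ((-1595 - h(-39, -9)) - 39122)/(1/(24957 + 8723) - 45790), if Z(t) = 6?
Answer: 1362254960/1542207199 ≈ 0.88332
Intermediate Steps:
h(s, v) = 9/4 - (6 + s)²/4 (h(s, v) = 9/4 - (s + 6)²/4 = 9/4 - (6 + s)²/4)
((-1595 - h(-39, -9)) - 39122)/(1/(24957 + 8723) - 45790) = ((-1595 - (9/4 - (6 - 39)²/4)) - 39122)/(1/(24957 + 8723) - 45790) = ((-1595 - (9/4 - ¼*(-33)²)) - 39122)/(1/33680 - 45790) = ((-1595 - (9/4 - ¼*1089)) - 39122)/(1/33680 - 45790) = ((-1595 - (9/4 - 1089/4)) - 39122)/(-1542207199/33680) = ((-1595 - 1*(-270)) - 39122)*(-33680/1542207199) = ((-1595 + 270) - 39122)*(-33680/1542207199) = (-1325 - 39122)*(-33680/1542207199) = -40447*(-33680/1542207199) = 1362254960/1542207199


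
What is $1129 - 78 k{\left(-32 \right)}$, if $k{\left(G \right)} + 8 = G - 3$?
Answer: $4483$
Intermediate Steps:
$k{\left(G \right)} = -11 + G$ ($k{\left(G \right)} = -8 + \left(G - 3\right) = -8 + \left(-3 + G\right) = -11 + G$)
$1129 - 78 k{\left(-32 \right)} = 1129 - 78 \left(-11 - 32\right) = 1129 - -3354 = 1129 + 3354 = 4483$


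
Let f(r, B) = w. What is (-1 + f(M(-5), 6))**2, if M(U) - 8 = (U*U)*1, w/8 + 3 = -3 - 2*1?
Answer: 4225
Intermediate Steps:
w = -64 (w = -24 + 8*(-3 - 2*1) = -24 + 8*(-3 - 2) = -24 + 8*(-5) = -24 - 40 = -64)
M(U) = 8 + U**2 (M(U) = 8 + (U*U)*1 = 8 + U**2*1 = 8 + U**2)
f(r, B) = -64
(-1 + f(M(-5), 6))**2 = (-1 - 64)**2 = (-65)**2 = 4225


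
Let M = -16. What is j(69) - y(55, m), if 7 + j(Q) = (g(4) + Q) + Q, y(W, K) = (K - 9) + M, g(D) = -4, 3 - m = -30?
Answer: 119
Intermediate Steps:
m = 33 (m = 3 - 1*(-30) = 3 + 30 = 33)
y(W, K) = -25 + K (y(W, K) = (K - 9) - 16 = (-9 + K) - 16 = -25 + K)
j(Q) = -11 + 2*Q (j(Q) = -7 + ((-4 + Q) + Q) = -7 + (-4 + 2*Q) = -11 + 2*Q)
j(69) - y(55, m) = (-11 + 2*69) - (-25 + 33) = (-11 + 138) - 1*8 = 127 - 8 = 119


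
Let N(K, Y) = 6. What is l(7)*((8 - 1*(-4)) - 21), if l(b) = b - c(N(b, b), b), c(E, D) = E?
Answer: -9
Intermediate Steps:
l(b) = -6 + b (l(b) = b - 1*6 = b - 6 = -6 + b)
l(7)*((8 - 1*(-4)) - 21) = (-6 + 7)*((8 - 1*(-4)) - 21) = 1*((8 + 4) - 21) = 1*(12 - 21) = 1*(-9) = -9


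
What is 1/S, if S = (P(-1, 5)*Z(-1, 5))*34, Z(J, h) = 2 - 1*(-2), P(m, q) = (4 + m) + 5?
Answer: 1/1088 ≈ 0.00091912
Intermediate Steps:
P(m, q) = 9 + m
Z(J, h) = 4 (Z(J, h) = 2 + 2 = 4)
S = 1088 (S = ((9 - 1)*4)*34 = (8*4)*34 = 32*34 = 1088)
1/S = 1/1088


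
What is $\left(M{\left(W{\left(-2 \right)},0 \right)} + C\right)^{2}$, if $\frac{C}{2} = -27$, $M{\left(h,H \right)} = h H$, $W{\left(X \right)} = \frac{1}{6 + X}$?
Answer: $2916$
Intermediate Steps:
$M{\left(h,H \right)} = H h$
$C = -54$ ($C = 2 \left(-27\right) = -54$)
$\left(M{\left(W{\left(-2 \right)},0 \right)} + C\right)^{2} = \left(\frac{0}{6 - 2} - 54\right)^{2} = \left(\frac{0}{4} - 54\right)^{2} = \left(0 \cdot \frac{1}{4} - 54\right)^{2} = \left(0 - 54\right)^{2} = \left(-54\right)^{2} = 2916$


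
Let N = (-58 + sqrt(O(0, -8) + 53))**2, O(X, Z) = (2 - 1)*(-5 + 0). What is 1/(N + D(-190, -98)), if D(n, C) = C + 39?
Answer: 3353/10596721 + 464*sqrt(3)/10596721 ≈ 0.00039226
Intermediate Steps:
O(X, Z) = -5 (O(X, Z) = 1*(-5) = -5)
D(n, C) = 39 + C
N = (-58 + 4*sqrt(3))**2 (N = (-58 + sqrt(-5 + 53))**2 = (-58 + sqrt(48))**2 = (-58 + 4*sqrt(3))**2 ≈ 2608.3)
1/(N + D(-190, -98)) = 1/((3412 - 464*sqrt(3)) + (39 - 98)) = 1/((3412 - 464*sqrt(3)) - 59) = 1/(3353 - 464*sqrt(3))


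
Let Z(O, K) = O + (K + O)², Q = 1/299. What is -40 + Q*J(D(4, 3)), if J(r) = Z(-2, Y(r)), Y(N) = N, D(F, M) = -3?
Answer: -519/13 ≈ -39.923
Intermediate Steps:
Q = 1/299 ≈ 0.0033445
J(r) = -2 + (-2 + r)² (J(r) = -2 + (r - 2)² = -2 + (-2 + r)²)
-40 + Q*J(D(4, 3)) = -40 + (-2 + (-2 - 3)²)/299 = -40 + (-2 + (-5)²)/299 = -40 + (-2 + 25)/299 = -40 + (1/299)*23 = -40 + 1/13 = -519/13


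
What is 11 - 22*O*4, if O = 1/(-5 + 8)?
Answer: -55/3 ≈ -18.333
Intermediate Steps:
O = 1/3 ≈ 0.33333
11 - 22*O*4 = 11 - 22*4/3 = 11 - 88/3 = -55/3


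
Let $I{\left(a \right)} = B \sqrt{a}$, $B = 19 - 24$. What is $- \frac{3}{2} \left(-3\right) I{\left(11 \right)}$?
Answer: $- \frac{45 \sqrt{11}}{2} \approx -74.624$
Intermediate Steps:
$B = -5$
$I{\left(a \right)} = - 5 \sqrt{a}$
$- \frac{3}{2} \left(-3\right) I{\left(11 \right)} = - \frac{3}{2} \left(-3\right) \left(- 5 \sqrt{11}\right) = \left(-3\right) \frac{1}{2} \left(-3\right) \left(- 5 \sqrt{11}\right) = \left(- \frac{3}{2}\right) \left(-3\right) \left(- 5 \sqrt{11}\right) = \frac{9 \left(- 5 \sqrt{11}\right)}{2} = - \frac{45 \sqrt{11}}{2}$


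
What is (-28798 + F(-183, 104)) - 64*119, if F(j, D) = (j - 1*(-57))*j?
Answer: -13356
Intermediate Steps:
F(j, D) = j*(57 + j) (F(j, D) = (j + 57)*j = (57 + j)*j = j*(57 + j))
(-28798 + F(-183, 104)) - 64*119 = (-28798 - 183*(57 - 183)) - 64*119 = (-28798 - 183*(-126)) - 7616 = (-28798 + 23058) - 7616 = -5740 - 7616 = -13356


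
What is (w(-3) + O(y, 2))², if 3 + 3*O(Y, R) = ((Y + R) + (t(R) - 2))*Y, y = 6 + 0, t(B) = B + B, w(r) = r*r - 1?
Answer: 729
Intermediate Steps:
w(r) = -1 + r² (w(r) = r² - 1 = -1 + r²)
t(B) = 2*B
y = 6
O(Y, R) = -1 + Y*(-2 + Y + 3*R)/3 (O(Y, R) = -1 + (((Y + R) + (2*R - 2))*Y)/3 = -1 + (((R + Y) + (-2 + 2*R))*Y)/3 = -1 + ((-2 + Y + 3*R)*Y)/3 = -1 + (Y*(-2 + Y + 3*R))/3 = -1 + Y*(-2 + Y + 3*R)/3)
(w(-3) + O(y, 2))² = ((-1 + (-3)²) + (-1 - ⅔*6 + (⅓)*6² + 2*6))² = ((-1 + 9) + (-1 - 4 + (⅓)*36 + 12))² = (8 + (-1 - 4 + 12 + 12))² = (8 + 19)² = 27² = 729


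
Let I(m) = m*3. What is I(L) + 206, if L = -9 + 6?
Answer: 197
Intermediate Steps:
L = -3
I(m) = 3*m
I(L) + 206 = 3*(-3) + 206 = -9 + 206 = 197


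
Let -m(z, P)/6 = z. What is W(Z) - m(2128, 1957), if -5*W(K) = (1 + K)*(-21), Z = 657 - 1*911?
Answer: 58527/5 ≈ 11705.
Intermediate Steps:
m(z, P) = -6*z
Z = -254 (Z = 657 - 911 = -254)
W(K) = 21/5 + 21*K/5 (W(K) = -(1 + K)*(-21)/5 = -(-21 - 21*K)/5 = 21/5 + 21*K/5)
W(Z) - m(2128, 1957) = (21/5 + (21/5)*(-254)) - (-6)*2128 = (21/5 - 5334/5) - 1*(-12768) = -5313/5 + 12768 = 58527/5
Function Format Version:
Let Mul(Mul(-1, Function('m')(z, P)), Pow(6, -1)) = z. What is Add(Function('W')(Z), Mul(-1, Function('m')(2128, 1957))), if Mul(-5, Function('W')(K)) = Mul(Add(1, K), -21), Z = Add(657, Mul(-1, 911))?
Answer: Rational(58527, 5) ≈ 11705.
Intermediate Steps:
Function('m')(z, P) = Mul(-6, z)
Z = -254 (Z = Add(657, -911) = -254)
Function('W')(K) = Add(Rational(21, 5), Mul(Rational(21, 5), K)) (Function('W')(K) = Mul(Rational(-1, 5), Mul(Add(1, K), -21)) = Mul(Rational(-1, 5), Add(-21, Mul(-21, K))) = Add(Rational(21, 5), Mul(Rational(21, 5), K)))
Add(Function('W')(Z), Mul(-1, Function('m')(2128, 1957))) = Add(Add(Rational(21, 5), Mul(Rational(21, 5), -254)), Mul(-1, Mul(-6, 2128))) = Add(Add(Rational(21, 5), Rational(-5334, 5)), Mul(-1, -12768)) = Add(Rational(-5313, 5), 12768) = Rational(58527, 5)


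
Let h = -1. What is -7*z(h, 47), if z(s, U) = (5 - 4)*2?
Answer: -14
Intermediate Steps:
z(s, U) = 2 (z(s, U) = 1*2 = 2)
-7*z(h, 47) = -7*2 = -14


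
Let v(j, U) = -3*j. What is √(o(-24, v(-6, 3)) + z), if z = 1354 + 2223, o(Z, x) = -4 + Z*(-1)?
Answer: √3597 ≈ 59.975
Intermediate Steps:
o(Z, x) = -4 - Z
z = 3577
√(o(-24, v(-6, 3)) + z) = √((-4 - 1*(-24)) + 3577) = √((-4 + 24) + 3577) = √(20 + 3577) = √3597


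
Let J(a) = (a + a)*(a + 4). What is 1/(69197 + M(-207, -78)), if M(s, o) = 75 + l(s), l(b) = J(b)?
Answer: 1/153314 ≈ 6.5226e-6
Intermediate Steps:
J(a) = 2*a*(4 + a) (J(a) = (2*a)*(4 + a) = 2*a*(4 + a))
l(b) = 2*b*(4 + b)
M(s, o) = 75 + 2*s*(4 + s)
1/(69197 + M(-207, -78)) = 1/(69197 + (75 + 2*(-207)*(4 - 207))) = 1/(69197 + (75 + 2*(-207)*(-203))) = 1/(69197 + (75 + 84042)) = 1/(69197 + 84117) = 1/153314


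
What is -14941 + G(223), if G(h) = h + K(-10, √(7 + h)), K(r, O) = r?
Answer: -14728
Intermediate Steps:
G(h) = -10 + h (G(h) = h - 10 = -10 + h)
-14941 + G(223) = -14941 + (-10 + 223) = -14941 + 213 = -14728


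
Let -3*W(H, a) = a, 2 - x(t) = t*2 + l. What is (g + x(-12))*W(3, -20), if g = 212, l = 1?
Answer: 1580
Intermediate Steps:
x(t) = 1 - 2*t (x(t) = 2 - (t*2 + 1) = 2 - (2*t + 1) = 2 - (1 + 2*t) = 2 + (-1 - 2*t) = 1 - 2*t)
W(H, a) = -a/3
(g + x(-12))*W(3, -20) = (212 + (1 - 2*(-12)))*(-⅓*(-20)) = (212 + (1 + 24))*(20/3) = (212 + 25)*(20/3) = 237*(20/3) = 1580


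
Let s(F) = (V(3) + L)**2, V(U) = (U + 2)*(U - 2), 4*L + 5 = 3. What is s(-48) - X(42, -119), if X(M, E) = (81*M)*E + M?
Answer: 1619265/4 ≈ 4.0482e+5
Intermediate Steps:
L = -1/2 (L = -5/4 + (1/4)*3 = -5/4 + 3/4 = -1/2 ≈ -0.50000)
X(M, E) = M + 81*E*M (X(M, E) = 81*E*M + M = M + 81*E*M)
V(U) = (-2 + U)*(2 + U) (V(U) = (2 + U)*(-2 + U) = (-2 + U)*(2 + U))
s(F) = 81/4 (s(F) = ((-4 + 3**2) - 1/2)**2 = ((-4 + 9) - 1/2)**2 = (5 - 1/2)**2 = (9/2)**2 = 81/4)
s(-48) - X(42, -119) = 81/4 - 42*(1 + 81*(-119)) = 81/4 - 42*(1 - 9639) = 81/4 - 42*(-9638) = 81/4 - 1*(-404796) = 81/4 + 404796 = 1619265/4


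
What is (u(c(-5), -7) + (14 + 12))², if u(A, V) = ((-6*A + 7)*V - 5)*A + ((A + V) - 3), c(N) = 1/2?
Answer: 0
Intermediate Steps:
c(N) = ½
u(A, V) = -3 + A + V + A*(-5 + V*(7 - 6*A)) (u(A, V) = ((7 - 6*A)*V - 5)*A + (-3 + A + V) = (V*(7 - 6*A) - 5)*A + (-3 + A + V) = (-5 + V*(7 - 6*A))*A + (-3 + A + V) = A*(-5 + V*(7 - 6*A)) + (-3 + A + V) = -3 + A + V + A*(-5 + V*(7 - 6*A)))
(u(c(-5), -7) + (14 + 12))² = ((-3 - 7 - 4*½ - 6*(-7)*(½)² + 7*(½)*(-7)) + (14 + 12))² = ((-3 - 7 - 2 - 6*(-7)*¼ - 49/2) + 26)² = ((-3 - 7 - 2 + 21/2 - 49/2) + 26)² = (-26 + 26)² = 0² = 0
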